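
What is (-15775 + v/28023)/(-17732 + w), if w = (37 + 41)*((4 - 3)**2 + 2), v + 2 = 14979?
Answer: 221023924/245173227 ≈ 0.90150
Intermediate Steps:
v = 14977 (v = -2 + 14979 = 14977)
w = 234 (w = 78*(1**2 + 2) = 78*(1 + 2) = 78*3 = 234)
(-15775 + v/28023)/(-17732 + w) = (-15775 + 14977/28023)/(-17732 + 234) = (-15775 + 14977*(1/28023))/(-17498) = (-15775 + 14977/28023)*(-1/17498) = -442047848/28023*(-1/17498) = 221023924/245173227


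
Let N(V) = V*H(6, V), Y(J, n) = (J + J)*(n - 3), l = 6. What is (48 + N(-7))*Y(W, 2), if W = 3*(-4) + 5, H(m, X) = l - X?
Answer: -602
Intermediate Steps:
H(m, X) = 6 - X
W = -7 (W = -12 + 5 = -7)
Y(J, n) = 2*J*(-3 + n) (Y(J, n) = (2*J)*(-3 + n) = 2*J*(-3 + n))
N(V) = V*(6 - V)
(48 + N(-7))*Y(W, 2) = (48 - 7*(6 - 1*(-7)))*(2*(-7)*(-3 + 2)) = (48 - 7*(6 + 7))*(2*(-7)*(-1)) = (48 - 7*13)*14 = (48 - 91)*14 = -43*14 = -602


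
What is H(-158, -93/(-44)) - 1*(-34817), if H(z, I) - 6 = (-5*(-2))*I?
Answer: 766571/22 ≈ 34844.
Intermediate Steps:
H(z, I) = 6 + 10*I (H(z, I) = 6 + (-5*(-2))*I = 6 + 10*I)
H(-158, -93/(-44)) - 1*(-34817) = (6 + 10*(-93/(-44))) - 1*(-34817) = (6 + 10*(-93*(-1/44))) + 34817 = (6 + 10*(93/44)) + 34817 = (6 + 465/22) + 34817 = 597/22 + 34817 = 766571/22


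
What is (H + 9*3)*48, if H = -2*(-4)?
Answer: 1680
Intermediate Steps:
H = 8
(H + 9*3)*48 = (8 + 9*3)*48 = (8 + 27)*48 = 35*48 = 1680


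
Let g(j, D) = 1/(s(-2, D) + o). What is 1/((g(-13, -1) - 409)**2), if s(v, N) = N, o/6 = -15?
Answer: 8281/1385328400 ≈ 5.9776e-6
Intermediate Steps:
o = -90 (o = 6*(-15) = -90)
g(j, D) = 1/(-90 + D) (g(j, D) = 1/(D - 90) = 1/(-90 + D))
1/((g(-13, -1) - 409)**2) = 1/((1/(-90 - 1) - 409)**2) = 1/((1/(-91) - 409)**2) = 1/((-1/91 - 409)**2) = 1/((-37220/91)**2) = 1/(1385328400/8281) = 8281/1385328400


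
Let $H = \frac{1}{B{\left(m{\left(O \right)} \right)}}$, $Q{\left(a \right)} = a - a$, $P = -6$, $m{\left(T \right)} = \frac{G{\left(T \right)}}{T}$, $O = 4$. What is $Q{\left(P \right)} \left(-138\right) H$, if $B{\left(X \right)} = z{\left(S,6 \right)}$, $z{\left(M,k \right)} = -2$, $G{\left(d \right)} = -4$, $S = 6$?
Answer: $0$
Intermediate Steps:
$m{\left(T \right)} = - \frac{4}{T}$
$B{\left(X \right)} = -2$
$Q{\left(a \right)} = 0$
$H = - \frac{1}{2}$ ($H = \frac{1}{-2} = - \frac{1}{2} \approx -0.5$)
$Q{\left(P \right)} \left(-138\right) H = 0 \left(-138\right) \left(- \frac{1}{2}\right) = 0 \left(- \frac{1}{2}\right) = 0$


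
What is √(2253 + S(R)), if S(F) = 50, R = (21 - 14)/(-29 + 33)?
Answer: 7*√47 ≈ 47.990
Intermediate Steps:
R = 7/4 ≈ 1.7500
√(2253 + S(R)) = √(2253 + 50) = √2303 = 7*√47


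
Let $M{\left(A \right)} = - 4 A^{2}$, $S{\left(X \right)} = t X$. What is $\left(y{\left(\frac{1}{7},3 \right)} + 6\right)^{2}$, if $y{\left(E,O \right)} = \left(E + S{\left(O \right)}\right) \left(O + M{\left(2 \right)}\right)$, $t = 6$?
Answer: $\frac{2588881}{49} \approx 52834.0$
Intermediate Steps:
$S{\left(X \right)} = 6 X$
$y{\left(E,O \right)} = \left(-16 + O\right) \left(E + 6 O\right)$ ($y{\left(E,O \right)} = \left(E + 6 O\right) \left(O - 4 \cdot 2^{2}\right) = \left(E + 6 O\right) \left(O - 16\right) = \left(E + 6 O\right) \left(-16 + O\right) = \left(-16 + O\right) \left(E + 6 O\right)$)
$\left(y{\left(\frac{1}{7},3 \right)} + 6\right)^{2} = \left(\left(\left(-96\right) 3 - \frac{16}{7} + 6 \cdot 3^{2} + \frac{1}{7} \cdot 3\right) + 6\right)^{2} = \left(\left(-288 - \frac{16}{7} + 6 \cdot 9 + \frac{1}{7} \cdot 3\right) + 6\right)^{2} = \left(\left(-288 - \frac{16}{7} + 54 + \frac{3}{7}\right) + 6\right)^{2} = \left(- \frac{1651}{7} + 6\right)^{2} = \left(- \frac{1609}{7}\right)^{2} = \frac{2588881}{49}$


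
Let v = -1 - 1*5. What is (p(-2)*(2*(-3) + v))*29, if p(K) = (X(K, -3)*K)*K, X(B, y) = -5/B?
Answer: -3480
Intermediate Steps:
p(K) = -5*K (p(K) = ((-5/K)*K)*K = -5*K)
v = -6 (v = -1 - 5 = -6)
(p(-2)*(2*(-3) + v))*29 = ((-5*(-2))*(2*(-3) - 6))*29 = (10*(-6 - 6))*29 = (10*(-12))*29 = -120*29 = -3480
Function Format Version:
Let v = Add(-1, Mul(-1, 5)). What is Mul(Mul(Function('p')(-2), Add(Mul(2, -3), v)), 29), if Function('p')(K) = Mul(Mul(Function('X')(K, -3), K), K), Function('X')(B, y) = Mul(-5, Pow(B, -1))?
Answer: -3480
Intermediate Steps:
Function('p')(K) = Mul(-5, K) (Function('p')(K) = Mul(Mul(Mul(-5, Pow(K, -1)), K), K) = Mul(-5, K))
v = -6 (v = Add(-1, -5) = -6)
Mul(Mul(Function('p')(-2), Add(Mul(2, -3), v)), 29) = Mul(Mul(Mul(-5, -2), Add(Mul(2, -3), -6)), 29) = Mul(Mul(10, Add(-6, -6)), 29) = Mul(Mul(10, -12), 29) = Mul(-120, 29) = -3480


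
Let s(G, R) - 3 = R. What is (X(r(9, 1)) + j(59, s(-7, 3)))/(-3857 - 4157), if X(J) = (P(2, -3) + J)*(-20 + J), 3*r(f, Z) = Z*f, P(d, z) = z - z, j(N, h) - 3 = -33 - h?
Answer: 87/8014 ≈ 0.010856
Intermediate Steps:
s(G, R) = 3 + R
j(N, h) = -30 - h (j(N, h) = 3 + (-33 - h) = -30 - h)
P(d, z) = 0
r(f, Z) = Z*f/3 (r(f, Z) = (Z*f)/3 = Z*f/3)
X(J) = J*(-20 + J) (X(J) = (0 + J)*(-20 + J) = J*(-20 + J))
(X(r(9, 1)) + j(59, s(-7, 3)))/(-3857 - 4157) = (((⅓)*1*9)*(-20 + (⅓)*1*9) + (-30 - (3 + 3)))/(-3857 - 4157) = (3*(-20 + 3) + (-30 - 1*6))/(-8014) = (3*(-17) + (-30 - 6))*(-1/8014) = (-51 - 36)*(-1/8014) = -87*(-1/8014) = 87/8014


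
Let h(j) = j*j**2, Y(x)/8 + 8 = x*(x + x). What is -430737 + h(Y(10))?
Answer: 3623447919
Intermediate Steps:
Y(x) = -64 + 16*x**2 (Y(x) = -64 + 8*(x*(x + x)) = -64 + 8*(x*(2*x)) = -64 + 8*(2*x**2) = -64 + 16*x**2)
h(j) = j**3
-430737 + h(Y(10)) = -430737 + (-64 + 16*10**2)**3 = -430737 + (-64 + 16*100)**3 = -430737 + (-64 + 1600)**3 = -430737 + 1536**3 = -430737 + 3623878656 = 3623447919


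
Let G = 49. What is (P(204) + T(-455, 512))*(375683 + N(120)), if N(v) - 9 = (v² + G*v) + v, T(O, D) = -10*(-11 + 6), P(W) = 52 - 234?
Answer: -52284144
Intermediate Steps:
P(W) = -182
T(O, D) = 50 (T(O, D) = -10*(-5) = 50)
N(v) = 9 + v² + 50*v (N(v) = 9 + ((v² + 49*v) + v) = 9 + (v² + 50*v) = 9 + v² + 50*v)
(P(204) + T(-455, 512))*(375683 + N(120)) = (-182 + 50)*(375683 + (9 + 120² + 50*120)) = -132*(375683 + (9 + 14400 + 6000)) = -132*(375683 + 20409) = -132*396092 = -52284144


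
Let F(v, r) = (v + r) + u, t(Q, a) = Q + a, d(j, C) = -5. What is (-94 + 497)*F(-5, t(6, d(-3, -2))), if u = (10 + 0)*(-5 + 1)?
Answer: -17732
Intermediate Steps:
u = -40 (u = 10*(-4) = -40)
F(v, r) = -40 + r + v (F(v, r) = (v + r) - 40 = (r + v) - 40 = -40 + r + v)
(-94 + 497)*F(-5, t(6, d(-3, -2))) = (-94 + 497)*(-40 + (6 - 5) - 5) = 403*(-40 + 1 - 5) = 403*(-44) = -17732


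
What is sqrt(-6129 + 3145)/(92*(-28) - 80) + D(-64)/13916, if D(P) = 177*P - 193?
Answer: -11521/13916 - I*sqrt(746)/1328 ≈ -0.8279 - 0.020567*I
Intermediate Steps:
D(P) = -193 + 177*P
sqrt(-6129 + 3145)/(92*(-28) - 80) + D(-64)/13916 = sqrt(-6129 + 3145)/(92*(-28) - 80) + (-193 + 177*(-64))/13916 = sqrt(-2984)/(-2576 - 80) + (-193 - 11328)*(1/13916) = (2*I*sqrt(746))/(-2656) - 11521*1/13916 = (2*I*sqrt(746))*(-1/2656) - 11521/13916 = -I*sqrt(746)/1328 - 11521/13916 = -11521/13916 - I*sqrt(746)/1328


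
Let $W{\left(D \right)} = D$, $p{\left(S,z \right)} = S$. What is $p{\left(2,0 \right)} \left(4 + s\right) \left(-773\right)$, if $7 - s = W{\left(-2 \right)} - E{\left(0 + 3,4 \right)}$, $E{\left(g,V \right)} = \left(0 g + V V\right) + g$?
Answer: $-49472$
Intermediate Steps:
$E{\left(g,V \right)} = g + V^{2}$ ($E{\left(g,V \right)} = \left(0 + V^{2}\right) + g = V^{2} + g = g + V^{2}$)
$s = 28$ ($s = 7 - \left(-2 - \left(\left(0 + 3\right) + 4^{2}\right)\right) = 7 - \left(-2 - \left(3 + 16\right)\right) = 7 - \left(-2 - 19\right) = 7 - -21 = 7 + 21 = 28$)
$p{\left(2,0 \right)} \left(4 + s\right) \left(-773\right) = 2 \left(4 + 28\right) \left(-773\right) = 2 \cdot 32 \left(-773\right) = 64 \left(-773\right) = -49472$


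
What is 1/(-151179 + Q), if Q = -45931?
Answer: -1/197110 ≈ -5.0733e-6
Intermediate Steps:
1/(-151179 + Q) = 1/(-151179 - 45931) = 1/(-197110) = -1/197110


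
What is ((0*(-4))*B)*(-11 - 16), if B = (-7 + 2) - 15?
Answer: 0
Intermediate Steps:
B = -20 (B = -5 - 15 = -20)
((0*(-4))*B)*(-11 - 16) = ((0*(-4))*(-20))*(-11 - 16) = (0*(-20))*(-27) = 0*(-27) = 0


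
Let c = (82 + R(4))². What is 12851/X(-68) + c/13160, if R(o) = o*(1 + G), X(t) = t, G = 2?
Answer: -448187/2380 ≈ -188.31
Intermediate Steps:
R(o) = 3*o (R(o) = o*(1 + 2) = o*3 = 3*o)
c = 8836 (c = (82 + 3*4)² = (82 + 12)² = 94² = 8836)
12851/X(-68) + c/13160 = 12851/(-68) + 8836/13160 = 12851*(-1/68) + 8836*(1/13160) = -12851/68 + 47/70 = -448187/2380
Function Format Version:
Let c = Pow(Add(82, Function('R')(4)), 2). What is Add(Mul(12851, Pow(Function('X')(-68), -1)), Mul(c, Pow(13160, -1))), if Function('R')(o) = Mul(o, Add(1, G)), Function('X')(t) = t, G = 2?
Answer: Rational(-448187, 2380) ≈ -188.31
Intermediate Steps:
Function('R')(o) = Mul(3, o) (Function('R')(o) = Mul(o, Add(1, 2)) = Mul(o, 3) = Mul(3, o))
c = 8836 (c = Pow(Add(82, Mul(3, 4)), 2) = Pow(Add(82, 12), 2) = Pow(94, 2) = 8836)
Add(Mul(12851, Pow(Function('X')(-68), -1)), Mul(c, Pow(13160, -1))) = Add(Mul(12851, Pow(-68, -1)), Mul(8836, Pow(13160, -1))) = Add(Mul(12851, Rational(-1, 68)), Mul(8836, Rational(1, 13160))) = Add(Rational(-12851, 68), Rational(47, 70)) = Rational(-448187, 2380)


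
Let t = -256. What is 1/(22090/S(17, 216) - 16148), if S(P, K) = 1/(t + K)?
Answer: -1/899748 ≈ -1.1114e-6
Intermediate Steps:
S(P, K) = 1/(-256 + K)
1/(22090/S(17, 216) - 16148) = 1/(22090/(1/(-256 + 216)) - 16148) = 1/(22090/(1/(-40)) - 16148) = 1/(22090/(-1/40) - 16148) = 1/(22090*(-40) - 16148) = 1/(-883600 - 16148) = 1/(-899748) = -1/899748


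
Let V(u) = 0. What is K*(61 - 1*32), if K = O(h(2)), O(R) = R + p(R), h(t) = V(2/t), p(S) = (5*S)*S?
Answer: 0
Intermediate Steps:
p(S) = 5*S²
h(t) = 0
O(R) = R + 5*R²
K = 0 (K = 0*(1 + 5*0) = 0*(1 + 0) = 0*1 = 0)
K*(61 - 1*32) = 0*(61 - 1*32) = 0*(61 - 32) = 0*29 = 0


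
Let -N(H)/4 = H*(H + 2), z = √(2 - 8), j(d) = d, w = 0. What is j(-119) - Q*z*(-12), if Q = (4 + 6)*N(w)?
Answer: -119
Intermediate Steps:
z = I*√6 (z = √(-6) = I*√6 ≈ 2.4495*I)
N(H) = -4*H*(2 + H) (N(H) = -4*H*(H + 2) = -4*H*(2 + H))
Q = 0 (Q = (4 + 6)*(-4*0*(2 + 0)) = 10*(-4*0*2) = 10*0 = 0)
j(-119) - Q*z*(-12) = -119 - 0*(I*√6)*(-12) = -119 - 0*(-12) = -119 - 1*0 = -119 + 0 = -119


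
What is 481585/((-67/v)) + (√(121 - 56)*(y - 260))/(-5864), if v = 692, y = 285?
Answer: -333256820/67 - 25*√65/5864 ≈ -4.9740e+6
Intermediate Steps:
481585/((-67/v)) + (√(121 - 56)*(y - 260))/(-5864) = 481585/((-67/692)) + (√(121 - 56)*(285 - 260))/(-5864) = 481585/(((1/692)*(-67))) + (√65*25)*(-1/5864) = 481585/(-67/692) + (25*√65)*(-1/5864) = 481585*(-692/67) - 25*√65/5864 = -333256820/67 - 25*√65/5864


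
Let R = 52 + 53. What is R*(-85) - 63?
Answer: -8988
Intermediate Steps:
R = 105
R*(-85) - 63 = 105*(-85) - 63 = -8925 - 63 = -8988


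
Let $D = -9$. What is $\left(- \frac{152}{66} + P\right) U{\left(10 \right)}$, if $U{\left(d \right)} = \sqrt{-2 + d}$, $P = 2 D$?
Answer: $- \frac{1340 \sqrt{2}}{33} \approx -57.426$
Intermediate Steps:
$P = -18$ ($P = 2 \left(-9\right) = -18$)
$\left(- \frac{152}{66} + P\right) U{\left(10 \right)} = \left(- \frac{152}{66} - 18\right) \sqrt{-2 + 10} = \left(\left(-152\right) \frac{1}{66} - 18\right) \sqrt{8} = \left(- \frac{76}{33} - 18\right) 2 \sqrt{2} = - \frac{670 \cdot 2 \sqrt{2}}{33} = - \frac{1340 \sqrt{2}}{33}$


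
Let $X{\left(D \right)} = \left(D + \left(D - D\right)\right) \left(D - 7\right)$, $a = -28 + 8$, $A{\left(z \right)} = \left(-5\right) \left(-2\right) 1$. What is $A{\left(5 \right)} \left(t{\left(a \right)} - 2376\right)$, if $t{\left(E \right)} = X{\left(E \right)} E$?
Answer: $-131760$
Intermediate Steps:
$A{\left(z \right)} = 10$ ($A{\left(z \right)} = 10 \cdot 1 = 10$)
$a = -20$
$X{\left(D \right)} = D \left(-7 + D\right)$ ($X{\left(D \right)} = \left(D + 0\right) \left(-7 + D\right) = D \left(-7 + D\right)$)
$t{\left(E \right)} = E^{2} \left(-7 + E\right)$ ($t{\left(E \right)} = E \left(-7 + E\right) E = E^{2} \left(-7 + E\right)$)
$A{\left(5 \right)} \left(t{\left(a \right)} - 2376\right) = 10 \left(\left(-20\right)^{2} \left(-7 - 20\right) - 2376\right) = 10 \left(400 \left(-27\right) - 2376\right) = 10 \left(-10800 - 2376\right) = 10 \left(-13176\right) = -131760$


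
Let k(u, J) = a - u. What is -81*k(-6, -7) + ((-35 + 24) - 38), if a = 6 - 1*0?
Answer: -1021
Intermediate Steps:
a = 6 (a = 6 + 0 = 6)
k(u, J) = 6 - u
-81*k(-6, -7) + ((-35 + 24) - 38) = -81*(6 - 1*(-6)) + ((-35 + 24) - 38) = -81*(6 + 6) + (-11 - 38) = -81*12 - 49 = -972 - 49 = -1021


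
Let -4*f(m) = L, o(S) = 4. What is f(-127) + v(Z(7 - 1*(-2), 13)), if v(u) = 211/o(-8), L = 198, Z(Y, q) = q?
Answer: 13/4 ≈ 3.2500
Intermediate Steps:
f(m) = -99/2 (f(m) = -¼*198 = -99/2)
v(u) = 211/4
f(-127) + v(Z(7 - 1*(-2), 13)) = -99/2 + 211/4 = 13/4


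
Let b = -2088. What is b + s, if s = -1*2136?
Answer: -4224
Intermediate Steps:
s = -2136
b + s = -2088 - 2136 = -4224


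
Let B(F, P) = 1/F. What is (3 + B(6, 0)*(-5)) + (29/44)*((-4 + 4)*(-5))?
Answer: 13/6 ≈ 2.1667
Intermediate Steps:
(3 + B(6, 0)*(-5)) + (29/44)*((-4 + 4)*(-5)) = (3 - 5/6) + (29/44)*((-4 + 4)*(-5)) = (3 + (⅙)*(-5)) + (29*(1/44))*(0*(-5)) = (3 - ⅚) + (29/44)*0 = 13/6 + 0 = 13/6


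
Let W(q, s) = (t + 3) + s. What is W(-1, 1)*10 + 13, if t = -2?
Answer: 33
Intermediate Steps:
W(q, s) = 1 + s (W(q, s) = (-2 + 3) + s = 1 + s)
W(-1, 1)*10 + 13 = (1 + 1)*10 + 13 = 2*10 + 13 = 20 + 13 = 33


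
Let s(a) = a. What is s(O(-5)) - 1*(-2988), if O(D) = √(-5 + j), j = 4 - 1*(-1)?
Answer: 2988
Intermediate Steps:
j = 5 (j = 4 + 1 = 5)
O(D) = 0 (O(D) = √(-5 + 5) = √0 = 0)
s(O(-5)) - 1*(-2988) = 0 - 1*(-2988) = 0 + 2988 = 2988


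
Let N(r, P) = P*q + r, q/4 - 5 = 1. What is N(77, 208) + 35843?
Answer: 40912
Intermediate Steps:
q = 24 (q = 20 + 4*1 = 20 + 4 = 24)
N(r, P) = r + 24*P (N(r, P) = P*24 + r = 24*P + r = r + 24*P)
N(77, 208) + 35843 = (77 + 24*208) + 35843 = (77 + 4992) + 35843 = 5069 + 35843 = 40912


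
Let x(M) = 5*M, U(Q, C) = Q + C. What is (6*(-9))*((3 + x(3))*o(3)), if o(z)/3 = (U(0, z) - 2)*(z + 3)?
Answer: -17496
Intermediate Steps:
U(Q, C) = C + Q
o(z) = 3*(-2 + z)*(3 + z) (o(z) = 3*(((z + 0) - 2)*(z + 3)) = 3*((z - 2)*(3 + z)) = 3*((-2 + z)*(3 + z)) = 3*(-2 + z)*(3 + z))
(6*(-9))*((3 + x(3))*o(3)) = (6*(-9))*((3 + 5*3)*(-18 + 3*3 + 3*3²)) = -54*(3 + 15)*(-18 + 9 + 3*9) = -972*(-18 + 9 + 27) = -972*18 = -54*324 = -17496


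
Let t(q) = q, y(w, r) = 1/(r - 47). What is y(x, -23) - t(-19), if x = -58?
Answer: 1329/70 ≈ 18.986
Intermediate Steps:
y(w, r) = 1/(-47 + r)
y(x, -23) - t(-19) = 1/(-47 - 23) - 1*(-19) = 1/(-70) + 19 = -1/70 + 19 = 1329/70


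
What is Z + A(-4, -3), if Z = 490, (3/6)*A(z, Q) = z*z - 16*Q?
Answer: 618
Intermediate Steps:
A(z, Q) = -32*Q + 2*z² (A(z, Q) = 2*(z*z - 16*Q) = 2*(z² - 16*Q) = -32*Q + 2*z²)
Z + A(-4, -3) = 490 + (-32*(-3) + 2*(-4)²) = 490 + (96 + 2*16) = 490 + (96 + 32) = 490 + 128 = 618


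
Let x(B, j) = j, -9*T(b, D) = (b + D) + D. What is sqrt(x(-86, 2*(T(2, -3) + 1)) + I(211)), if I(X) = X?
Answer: 5*sqrt(77)/3 ≈ 14.625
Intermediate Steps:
T(b, D) = -2*D/9 - b/9 (T(b, D) = -((b + D) + D)/9 = -((D + b) + D)/9 = -(b + 2*D)/9 = -2*D/9 - b/9)
sqrt(x(-86, 2*(T(2, -3) + 1)) + I(211)) = sqrt(2*((-2/9*(-3) - 1/9*2) + 1) + 211) = sqrt(2*((2/3 - 2/9) + 1) + 211) = sqrt(2*(4/9 + 1) + 211) = sqrt(2*(13/9) + 211) = sqrt(26/9 + 211) = sqrt(1925/9) = 5*sqrt(77)/3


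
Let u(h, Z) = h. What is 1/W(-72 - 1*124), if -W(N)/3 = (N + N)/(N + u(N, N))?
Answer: -1/3 ≈ -0.33333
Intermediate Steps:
W(N) = -3 (W(N) = -3*(N + N)/(N + N) = -3*2*N/(2*N) = -3*2*N*1/(2*N) = -3*1 = -3)
1/W(-72 - 1*124) = 1/(-3) = -1/3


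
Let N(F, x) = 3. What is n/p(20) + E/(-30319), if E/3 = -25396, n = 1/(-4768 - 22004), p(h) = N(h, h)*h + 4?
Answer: 130541098385/51948817152 ≈ 2.5129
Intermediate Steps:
p(h) = 4 + 3*h (p(h) = 3*h + 4 = 4 + 3*h)
n = -1/26772 (n = 1/(-26772) = -1/26772 ≈ -3.7352e-5)
E = -76188 (E = 3*(-25396) = -76188)
n/p(20) + E/(-30319) = -1/(26772*(4 + 3*20)) - 76188/(-30319) = -1/(26772*(4 + 60)) - 76188*(-1/30319) = -1/26772/64 + 76188/30319 = -1/26772*1/64 + 76188/30319 = -1/1713408 + 76188/30319 = 130541098385/51948817152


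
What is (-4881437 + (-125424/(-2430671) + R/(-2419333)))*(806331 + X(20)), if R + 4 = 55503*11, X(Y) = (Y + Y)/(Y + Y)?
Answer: -23146398764573271438622856/5880602562443 ≈ -3.9361e+12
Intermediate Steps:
X(Y) = 1 (X(Y) = (2*Y)/((2*Y)) = (2*Y)*(1/(2*Y)) = 1)
R = 610529 (R = -4 + 55503*11 = -4 + 610533 = 610529)
(-4881437 + (-125424/(-2430671) + R/(-2419333)))*(806331 + X(20)) = (-4881437 + (-125424/(-2430671) + 610529/(-2419333)))*(806331 + 1) = (-4881437 + (-125424*(-1/2430671) + 610529*(-1/2419333)))*806332 = (-4881437 + (125424/2430671 - 610529/2419333))*806332 = (-4881437 - 1180552712767/5880602562443)*806332 = -28705792111156783358/5880602562443*806332 = -23146398764573271438622856/5880602562443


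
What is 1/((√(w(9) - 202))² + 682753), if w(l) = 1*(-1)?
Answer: 1/682550 ≈ 1.4651e-6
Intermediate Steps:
w(l) = -1
1/((√(w(9) - 202))² + 682753) = 1/((√(-1 - 202))² + 682753) = 1/((√(-203))² + 682753) = 1/((I*√203)² + 682753) = 1/(-203 + 682753) = 1/682550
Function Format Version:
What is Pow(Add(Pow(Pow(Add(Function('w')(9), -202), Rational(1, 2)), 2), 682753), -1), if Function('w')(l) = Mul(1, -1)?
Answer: Rational(1, 682550) ≈ 1.4651e-6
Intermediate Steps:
Function('w')(l) = -1
Pow(Add(Pow(Pow(Add(Function('w')(9), -202), Rational(1, 2)), 2), 682753), -1) = Pow(Add(Pow(Pow(Add(-1, -202), Rational(1, 2)), 2), 682753), -1) = Pow(Add(Pow(Pow(-203, Rational(1, 2)), 2), 682753), -1) = Pow(Add(Pow(Mul(I, Pow(203, Rational(1, 2))), 2), 682753), -1) = Pow(Add(-203, 682753), -1) = Pow(682550, -1) = Rational(1, 682550)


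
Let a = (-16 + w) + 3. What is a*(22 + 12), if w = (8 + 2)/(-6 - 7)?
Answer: -6086/13 ≈ -468.15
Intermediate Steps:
w = -10/13 (w = 10/(-13) = 10*(-1/13) = -10/13 ≈ -0.76923)
a = -179/13 (a = (-16 - 10/13) + 3 = -218/13 + 3 = -179/13 ≈ -13.769)
a*(22 + 12) = -179*(22 + 12)/13 = -179/13*34 = -6086/13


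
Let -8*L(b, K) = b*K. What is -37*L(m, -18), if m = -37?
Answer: 12321/4 ≈ 3080.3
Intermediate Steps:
L(b, K) = -K*b/8 (L(b, K) = -b*K/8 = -K*b/8)
-37*L(m, -18) = -(-37)*(-18)*(-37)/8 = -37*(-333/4) = 12321/4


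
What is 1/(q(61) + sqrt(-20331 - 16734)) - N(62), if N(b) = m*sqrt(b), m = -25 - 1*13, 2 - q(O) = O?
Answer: -59/40546 + 38*sqrt(62) - I*sqrt(37065)/40546 ≈ 299.21 - 0.0047483*I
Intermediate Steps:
q(O) = 2 - O
m = -38 (m = -25 - 13 = -38)
N(b) = -38*sqrt(b)
1/(q(61) + sqrt(-20331 - 16734)) - N(62) = 1/((2 - 1*61) + sqrt(-20331 - 16734)) - (-38)*sqrt(62) = 1/((2 - 61) + sqrt(-37065)) + 38*sqrt(62) = 1/(-59 + I*sqrt(37065)) + 38*sqrt(62)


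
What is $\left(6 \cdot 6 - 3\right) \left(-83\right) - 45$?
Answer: $-2784$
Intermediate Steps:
$\left(6 \cdot 6 - 3\right) \left(-83\right) - 45 = \left(36 - 3\right) \left(-83\right) - 45 = 33 \left(-83\right) - 45 = -2739 - 45 = -2784$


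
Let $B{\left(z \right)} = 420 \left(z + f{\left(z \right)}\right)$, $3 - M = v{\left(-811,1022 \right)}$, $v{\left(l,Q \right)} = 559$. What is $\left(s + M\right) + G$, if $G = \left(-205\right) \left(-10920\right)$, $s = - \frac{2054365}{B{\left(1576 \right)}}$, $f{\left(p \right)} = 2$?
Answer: $\frac{296656797415}{132552} \approx 2.238 \cdot 10^{6}$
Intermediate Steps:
$M = -556$ ($M = 3 - 559 = -556$)
$B{\left(z \right)} = 840 + 420 z$ ($B{\left(z \right)} = 420 \left(z + 2\right) = 420 \left(2 + z\right) = 840 + 420 z$)
$s = - \frac{410873}{132552}$ ($s = - \frac{2054365}{840 + 420 \cdot 1576} = - \frac{2054365}{840 + 661920} = - \frac{2054365}{662760} = \left(-2054365\right) \frac{1}{662760} = - \frac{410873}{132552} \approx -3.0997$)
$G = 2238600$
$\left(s + M\right) + G = \left(- \frac{410873}{132552} - 556\right) + 2238600 = - \frac{74109785}{132552} + 2238600 = \frac{296656797415}{132552}$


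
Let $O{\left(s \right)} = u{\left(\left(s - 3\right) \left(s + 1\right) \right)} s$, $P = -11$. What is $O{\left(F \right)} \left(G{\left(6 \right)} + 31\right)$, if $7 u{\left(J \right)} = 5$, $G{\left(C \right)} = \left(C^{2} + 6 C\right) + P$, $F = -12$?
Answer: $- \frac{5520}{7} \approx -788.57$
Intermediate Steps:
$G{\left(C \right)} = -11 + C^{2} + 6 C$ ($G{\left(C \right)} = \left(C^{2} + 6 C\right) - 11 = -11 + C^{2} + 6 C$)
$u{\left(J \right)} = \frac{5}{7}$ ($u{\left(J \right)} = \frac{1}{7} \cdot 5 = \frac{5}{7}$)
$O{\left(s \right)} = \frac{5 s}{7}$
$O{\left(F \right)} \left(G{\left(6 \right)} + 31\right) = \frac{5}{7} \left(-12\right) \left(\left(-11 + 6^{2} + 6 \cdot 6\right) + 31\right) = - \frac{60 \left(\left(-11 + 36 + 36\right) + 31\right)}{7} = - \frac{60 \left(61 + 31\right)}{7} = \left(- \frac{60}{7}\right) 92 = - \frac{5520}{7}$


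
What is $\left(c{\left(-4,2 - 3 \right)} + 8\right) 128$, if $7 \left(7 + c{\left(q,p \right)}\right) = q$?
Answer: $\frac{384}{7} \approx 54.857$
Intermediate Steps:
$c{\left(q,p \right)} = -7 + \frac{q}{7}$
$\left(c{\left(-4,2 - 3 \right)} + 8\right) 128 = \left(\left(-7 + \frac{1}{7} \left(-4\right)\right) + 8\right) 128 = \left(\left(-7 - \frac{4}{7}\right) + 8\right) 128 = \left(- \frac{53}{7} + 8\right) 128 = \frac{3}{7} \cdot 128 = \frac{384}{7}$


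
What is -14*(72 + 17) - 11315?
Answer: -12561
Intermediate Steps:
-14*(72 + 17) - 11315 = -14*89 - 11315 = -1246 - 11315 = -12561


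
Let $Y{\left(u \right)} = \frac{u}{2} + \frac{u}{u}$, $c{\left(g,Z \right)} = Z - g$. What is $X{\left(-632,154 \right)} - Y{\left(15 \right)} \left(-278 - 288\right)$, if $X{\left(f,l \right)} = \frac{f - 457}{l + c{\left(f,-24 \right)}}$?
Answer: $\frac{1221631}{254} \approx 4809.6$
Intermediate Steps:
$Y{\left(u \right)} = 1 + \frac{u}{2}$ ($Y{\left(u \right)} = u \frac{1}{2} + 1 = \frac{u}{2} + 1 = 1 + \frac{u}{2}$)
$X{\left(f,l \right)} = \frac{-457 + f}{-24 + l - f}$ ($X{\left(f,l \right)} = \frac{f - 457}{l - \left(24 + f\right)} = \frac{-457 + f}{-24 + l - f}$)
$X{\left(-632,154 \right)} - Y{\left(15 \right)} \left(-278 - 288\right) = \frac{457 - -632}{24 - 632 - 154} - \left(1 + \frac{1}{2} \cdot 15\right) \left(-278 - 288\right) = \frac{457 + 632}{24 - 632 - 154} - \left(1 + \frac{15}{2}\right) \left(-566\right) = \frac{1}{-762} \cdot 1089 - \frac{17}{2} \left(-566\right) = \left(- \frac{1}{762}\right) 1089 - -4811 = - \frac{363}{254} + 4811 = \frac{1221631}{254}$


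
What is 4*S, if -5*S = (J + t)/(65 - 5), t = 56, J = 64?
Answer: -8/5 ≈ -1.6000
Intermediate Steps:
S = -2/5 (S = -(64 + 56)/(5*(65 - 5)) = -24/60 = -1/5*2 = -2/5 ≈ -0.40000)
4*S = 4*(-2/5) = -8/5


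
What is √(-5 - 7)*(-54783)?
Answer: -109566*I*√3 ≈ -1.8977e+5*I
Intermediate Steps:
√(-5 - 7)*(-54783) = √(-12)*(-54783) = (2*I*√3)*(-54783) = -109566*I*√3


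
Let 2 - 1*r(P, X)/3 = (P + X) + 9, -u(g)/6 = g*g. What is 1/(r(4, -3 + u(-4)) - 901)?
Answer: -1/637 ≈ -0.0015699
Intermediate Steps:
u(g) = -6*g² (u(g) = -6*g*g = -6*g²)
r(P, X) = -21 - 3*P - 3*X (r(P, X) = 6 - 3*((P + X) + 9) = 6 - 3*(9 + P + X) = 6 + (-27 - 3*P - 3*X) = -21 - 3*P - 3*X)
1/(r(4, -3 + u(-4)) - 901) = 1/((-21 - 3*4 - 3*(-3 - 6*(-4)²)) - 901) = 1/((-21 - 12 - 3*(-3 - 6*16)) - 901) = 1/((-21 - 12 - 3*(-3 - 96)) - 901) = 1/((-21 - 12 - 3*(-99)) - 901) = 1/((-21 - 12 + 297) - 901) = 1/(264 - 901) = 1/(-637) = -1/637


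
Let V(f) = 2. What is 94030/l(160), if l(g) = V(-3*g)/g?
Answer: 7522400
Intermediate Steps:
l(g) = 2/g
94030/l(160) = 94030/((2/160)) = 94030/((2*(1/160))) = 94030/(1/80) = 94030*80 = 7522400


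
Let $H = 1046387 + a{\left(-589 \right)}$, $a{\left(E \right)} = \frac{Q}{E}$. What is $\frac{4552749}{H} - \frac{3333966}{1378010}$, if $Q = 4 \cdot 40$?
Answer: $\frac{820216624984116}{424648790095915} \approx 1.9315$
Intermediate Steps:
$Q = 160$
$a{\left(E \right)} = \frac{160}{E}$
$H = \frac{616321783}{589}$ ($H = 1046387 + \frac{160}{-589} = 1046387 + 160 \left(- \frac{1}{589}\right) = 1046387 - \frac{160}{589} = \frac{616321783}{589} \approx 1.0464 \cdot 10^{6}$)
$\frac{4552749}{H} - \frac{3333966}{1378010} = \frac{4552749}{\frac{616321783}{589}} - \frac{3333966}{1378010} = 4552749 \cdot \frac{589}{616321783} - \frac{1666983}{689005} = \frac{2681569161}{616321783} - \frac{1666983}{689005} = \frac{820216624984116}{424648790095915}$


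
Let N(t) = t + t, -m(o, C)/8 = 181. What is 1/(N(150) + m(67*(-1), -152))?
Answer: -1/1148 ≈ -0.00087108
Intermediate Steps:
m(o, C) = -1448 (m(o, C) = -8*181 = -1448)
N(t) = 2*t
1/(N(150) + m(67*(-1), -152)) = 1/(2*150 - 1448) = 1/(300 - 1448) = 1/(-1148) = -1/1148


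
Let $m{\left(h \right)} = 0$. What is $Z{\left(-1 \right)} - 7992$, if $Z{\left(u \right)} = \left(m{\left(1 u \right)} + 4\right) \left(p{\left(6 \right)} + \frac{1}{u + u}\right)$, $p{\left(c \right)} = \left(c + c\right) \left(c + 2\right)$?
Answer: $-7610$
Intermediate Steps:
$p{\left(c \right)} = 2 c \left(2 + c\right)$
$Z{\left(u \right)} = 384 + \frac{2}{u}$ ($Z{\left(u \right)} = \left(0 + 4\right) \left(2 \cdot 6 \left(2 + 6\right) + \frac{1}{u + u}\right) = 4 \left(2 \cdot 6 \cdot 8 + \frac{1}{2 u}\right) = 4 \left(96 + \frac{1}{2 u}\right) = 384 + \frac{2}{u}$)
$Z{\left(-1 \right)} - 7992 = \left(384 + \frac{2}{-1}\right) - 7992 = \left(384 + 2 \left(-1\right)\right) - 7992 = \left(384 - 2\right) - 7992 = 382 - 7992 = -7610$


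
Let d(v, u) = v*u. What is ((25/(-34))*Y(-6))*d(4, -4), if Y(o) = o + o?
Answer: -2400/17 ≈ -141.18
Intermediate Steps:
d(v, u) = u*v
Y(o) = 2*o
((25/(-34))*Y(-6))*d(4, -4) = ((25/(-34))*(2*(-6)))*(-4*4) = ((25*(-1/34))*(-12))*(-16) = -25/34*(-12)*(-16) = (150/17)*(-16) = -2400/17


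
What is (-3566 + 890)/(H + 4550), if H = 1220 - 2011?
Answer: -892/1253 ≈ -0.71189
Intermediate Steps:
H = -791
(-3566 + 890)/(H + 4550) = (-3566 + 890)/(-791 + 4550) = -2676/3759 = -2676*1/3759 = -892/1253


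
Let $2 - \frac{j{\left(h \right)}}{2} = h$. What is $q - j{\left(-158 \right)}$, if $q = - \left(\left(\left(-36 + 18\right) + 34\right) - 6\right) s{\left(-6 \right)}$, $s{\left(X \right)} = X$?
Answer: $-260$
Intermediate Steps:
$j{\left(h \right)} = 4 - 2 h$
$q = 60$ ($q = - \left(\left(\left(-36 + 18\right) + 34\right) - 6\right) \left(-6\right) = - \left(\left(-18 + 34\right) - 6\right) \left(-6\right) = - \left(16 - 6\right) \left(-6\right) = - 10 \left(-6\right) = \left(-1\right) \left(-60\right) = 60$)
$q - j{\left(-158 \right)} = 60 - \left(4 - -316\right) = 60 - \left(4 + 316\right) = 60 - 320 = -260$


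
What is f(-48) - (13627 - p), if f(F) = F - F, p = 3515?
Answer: -10112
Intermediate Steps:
f(F) = 0
f(-48) - (13627 - p) = 0 - (13627 - 1*3515) = 0 - (13627 - 3515) = 0 - 1*10112 = 0 - 10112 = -10112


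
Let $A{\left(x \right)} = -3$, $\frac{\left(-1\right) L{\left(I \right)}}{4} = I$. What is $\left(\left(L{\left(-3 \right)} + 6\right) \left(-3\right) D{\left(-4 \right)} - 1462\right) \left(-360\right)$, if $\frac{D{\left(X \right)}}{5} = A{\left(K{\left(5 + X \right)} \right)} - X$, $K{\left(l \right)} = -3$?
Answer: $623520$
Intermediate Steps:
$L{\left(I \right)} = - 4 I$
$D{\left(X \right)} = -15 - 5 X$ ($D{\left(X \right)} = 5 \left(-3 - X\right) = -15 - 5 X$)
$\left(\left(L{\left(-3 \right)} + 6\right) \left(-3\right) D{\left(-4 \right)} - 1462\right) \left(-360\right) = \left(\left(\left(-4\right) \left(-3\right) + 6\right) \left(-3\right) \left(-15 - -20\right) - 1462\right) \left(-360\right) = \left(\left(12 + 6\right) \left(-3\right) \left(-15 + 20\right) - 1462\right) \left(-360\right) = \left(18 \left(-3\right) 5 - 1462\right) \left(-360\right) = \left(\left(-54\right) 5 - 1462\right) \left(-360\right) = \left(-270 - 1462\right) \left(-360\right) = \left(-1732\right) \left(-360\right) = 623520$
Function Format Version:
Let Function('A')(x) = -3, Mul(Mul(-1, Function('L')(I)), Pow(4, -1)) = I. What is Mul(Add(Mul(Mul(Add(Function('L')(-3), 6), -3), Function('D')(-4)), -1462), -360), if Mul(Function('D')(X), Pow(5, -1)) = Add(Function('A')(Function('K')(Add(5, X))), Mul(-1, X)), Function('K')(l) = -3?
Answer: 623520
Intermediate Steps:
Function('L')(I) = Mul(-4, I)
Function('D')(X) = Add(-15, Mul(-5, X)) (Function('D')(X) = Mul(5, Add(-3, Mul(-1, X))) = Add(-15, Mul(-5, X)))
Mul(Add(Mul(Mul(Add(Function('L')(-3), 6), -3), Function('D')(-4)), -1462), -360) = Mul(Add(Mul(Mul(Add(Mul(-4, -3), 6), -3), Add(-15, Mul(-5, -4))), -1462), -360) = Mul(Add(Mul(Mul(Add(12, 6), -3), Add(-15, 20)), -1462), -360) = Mul(Add(Mul(Mul(18, -3), 5), -1462), -360) = Mul(Add(Mul(-54, 5), -1462), -360) = Mul(Add(-270, -1462), -360) = Mul(-1732, -360) = 623520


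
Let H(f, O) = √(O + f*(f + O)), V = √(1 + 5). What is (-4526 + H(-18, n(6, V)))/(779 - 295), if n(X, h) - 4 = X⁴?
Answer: -2263/242 + I*√1361/121 ≈ -9.3512 + 0.30489*I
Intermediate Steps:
V = √6 ≈ 2.4495
n(X, h) = 4 + X⁴
H(f, O) = √(O + f*(O + f))
(-4526 + H(-18, n(6, V)))/(779 - 295) = (-4526 + √((4 + 6⁴) + (-18)² + (4 + 6⁴)*(-18)))/(779 - 295) = (-4526 + √((4 + 1296) + 324 + (4 + 1296)*(-18)))/484 = (-4526 + √(1300 + 324 + 1300*(-18)))*(1/484) = (-4526 + √(1300 + 324 - 23400))*(1/484) = (-4526 + √(-21776))*(1/484) = (-4526 + 4*I*√1361)*(1/484) = -2263/242 + I*√1361/121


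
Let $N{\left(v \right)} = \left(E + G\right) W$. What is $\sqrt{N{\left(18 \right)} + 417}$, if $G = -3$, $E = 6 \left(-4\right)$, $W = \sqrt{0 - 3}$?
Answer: $\sqrt{417 - 27 i \sqrt{3}} \approx 20.453 - 1.1433 i$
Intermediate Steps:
$W = i \sqrt{3}$ ($W = \sqrt{-3} = i \sqrt{3} \approx 1.732 i$)
$E = -24$
$N{\left(v \right)} = - 27 i \sqrt{3}$ ($N{\left(v \right)} = \left(-24 - 3\right) i \sqrt{3} = - 27 i \sqrt{3}$)
$\sqrt{N{\left(18 \right)} + 417} = \sqrt{- 27 i \sqrt{3} + 417} = \sqrt{417 - 27 i \sqrt{3}}$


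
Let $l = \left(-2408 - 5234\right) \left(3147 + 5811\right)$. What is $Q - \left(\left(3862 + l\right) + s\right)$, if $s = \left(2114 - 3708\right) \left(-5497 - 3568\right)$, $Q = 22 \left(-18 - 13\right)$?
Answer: $54002882$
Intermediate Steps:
$Q = -682$ ($Q = 22 \left(-31\right) = -682$)
$l = -68457036$ ($l = \left(-7642\right) 8958 = -68457036$)
$s = 14449610$ ($s = \left(-1594\right) \left(-9065\right) = 14449610$)
$Q - \left(\left(3862 + l\right) + s\right) = -682 - \left(\left(3862 - 68457036\right) + 14449610\right) = -682 - \left(-68453174 + 14449610\right) = -682 - -54003564 = -682 + 54003564 = 54002882$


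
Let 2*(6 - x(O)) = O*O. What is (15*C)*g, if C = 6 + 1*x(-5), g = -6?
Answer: 45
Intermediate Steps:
x(O) = 6 - O**2/2 (x(O) = 6 - O*O/2 = 6 - O**2/2)
C = -1/2 (C = 6 + 1*(6 - 1/2*(-5)**2) = 6 + 1*(6 - 1/2*25) = 6 + 1*(6 - 25/2) = 6 + 1*(-13/2) = 6 - 13/2 = -1/2 ≈ -0.50000)
(15*C)*g = (15*(-1/2))*(-6) = -15/2*(-6) = 45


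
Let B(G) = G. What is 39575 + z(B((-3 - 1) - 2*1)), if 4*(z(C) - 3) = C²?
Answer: 39587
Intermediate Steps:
z(C) = 3 + C²/4
39575 + z(B((-3 - 1) - 2*1)) = 39575 + (3 + ((-3 - 1) - 2*1)²/4) = 39575 + (3 + (-4 - 2)²/4) = 39575 + (3 + (¼)*(-6)²) = 39575 + (3 + (¼)*36) = 39575 + (3 + 9) = 39575 + 12 = 39587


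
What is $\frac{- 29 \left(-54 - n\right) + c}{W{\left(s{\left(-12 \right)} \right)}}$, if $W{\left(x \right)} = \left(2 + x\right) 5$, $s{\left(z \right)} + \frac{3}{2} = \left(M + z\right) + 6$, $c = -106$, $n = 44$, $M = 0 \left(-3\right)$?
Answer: $- \frac{5472}{55} \approx -99.491$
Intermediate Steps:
$M = 0$
$s{\left(z \right)} = \frac{9}{2} + z$ ($s{\left(z \right)} = - \frac{3}{2} + \left(\left(0 + z\right) + 6\right) = - \frac{3}{2} + \left(z + 6\right) = - \frac{3}{2} + \left(6 + z\right) = \frac{9}{2} + z$)
$W{\left(x \right)} = 10 + 5 x$
$\frac{- 29 \left(-54 - n\right) + c}{W{\left(s{\left(-12 \right)} \right)}} = \frac{- 29 \left(-54 - 44\right) - 106}{10 + 5 \left(\frac{9}{2} - 12\right)} = \frac{- 29 \left(-54 - 44\right) - 106}{10 + 5 \left(- \frac{15}{2}\right)} = \frac{\left(-29\right) \left(-98\right) - 106}{10 - \frac{75}{2}} = \frac{2842 - 106}{- \frac{55}{2}} = 2736 \left(- \frac{2}{55}\right) = - \frac{5472}{55}$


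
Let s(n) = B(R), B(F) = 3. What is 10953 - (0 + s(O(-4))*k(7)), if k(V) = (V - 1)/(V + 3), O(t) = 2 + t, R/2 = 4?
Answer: 54756/5 ≈ 10951.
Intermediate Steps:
R = 8 (R = 2*4 = 8)
s(n) = 3
k(V) = (-1 + V)/(3 + V)
10953 - (0 + s(O(-4))*k(7)) = 10953 - (0 + 3*((-1 + 7)/(3 + 7))) = 10953 - (0 + 3*(6/10)) = 10953 - (0 + 3*((⅒)*6)) = 10953 - (0 + 3*(⅗)) = 10953 - (0 + 9/5) = 10953 - 1*9/5 = 10953 - 9/5 = 54756/5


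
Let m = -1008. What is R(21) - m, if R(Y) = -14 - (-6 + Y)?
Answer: 979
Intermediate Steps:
R(Y) = -8 - Y (R(Y) = -14 + (6 - Y) = -8 - Y)
R(21) - m = (-8 - 1*21) - 1*(-1008) = (-8 - 21) + 1008 = -29 + 1008 = 979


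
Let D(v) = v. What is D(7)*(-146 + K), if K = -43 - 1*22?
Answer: -1477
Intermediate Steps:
K = -65 (K = -43 - 22 = -65)
D(7)*(-146 + K) = 7*(-146 - 65) = 7*(-211) = -1477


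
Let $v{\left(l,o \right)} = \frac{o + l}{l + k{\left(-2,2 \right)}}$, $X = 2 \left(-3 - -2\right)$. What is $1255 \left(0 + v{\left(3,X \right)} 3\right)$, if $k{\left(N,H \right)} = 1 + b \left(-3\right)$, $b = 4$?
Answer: $- \frac{3765}{8} \approx -470.63$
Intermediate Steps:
$k{\left(N,H \right)} = -11$ ($k{\left(N,H \right)} = 1 + 4 \left(-3\right) = 1 - 12 = -11$)
$X = -2$ ($X = 2 \left(-3 + 2\right) = 2 \left(-1\right) = -2$)
$v{\left(l,o \right)} = \frac{l + o}{-11 + l}$ ($v{\left(l,o \right)} = \frac{o + l}{l - 11} = \frac{l + o}{-11 + l}$)
$1255 \left(0 + v{\left(3,X \right)} 3\right) = 1255 \left(0 + \frac{3 - 2}{-11 + 3} \cdot 3\right) = 1255 \left(0 + \frac{1}{-8} \cdot 1 \cdot 3\right) = 1255 \left(0 + \left(- \frac{1}{8}\right) 1 \cdot 3\right) = 1255 \left(0 - \frac{3}{8}\right) = 1255 \left(- \frac{3}{8}\right) = - \frac{3765}{8}$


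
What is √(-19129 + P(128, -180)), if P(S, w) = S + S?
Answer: 9*I*√233 ≈ 137.38*I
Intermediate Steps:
P(S, w) = 2*S
√(-19129 + P(128, -180)) = √(-19129 + 2*128) = √(-19129 + 256) = √(-18873) = 9*I*√233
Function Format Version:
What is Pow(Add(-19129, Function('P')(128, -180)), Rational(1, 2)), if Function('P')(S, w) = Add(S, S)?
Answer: Mul(9, I, Pow(233, Rational(1, 2))) ≈ Mul(137.38, I)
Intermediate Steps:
Function('P')(S, w) = Mul(2, S)
Pow(Add(-19129, Function('P')(128, -180)), Rational(1, 2)) = Pow(Add(-19129, Mul(2, 128)), Rational(1, 2)) = Pow(Add(-19129, 256), Rational(1, 2)) = Pow(-18873, Rational(1, 2)) = Mul(9, I, Pow(233, Rational(1, 2)))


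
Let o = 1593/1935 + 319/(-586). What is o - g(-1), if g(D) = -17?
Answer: 2176967/125990 ≈ 17.279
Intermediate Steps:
o = 35137/125990 (o = 1593*(1/1935) + 319*(-1/586) = 177/215 - 319/586 = 35137/125990 ≈ 0.27889)
o - g(-1) = 35137/125990 - 1*(-17) = 35137/125990 + 17 = 2176967/125990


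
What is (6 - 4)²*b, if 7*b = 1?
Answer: 4/7 ≈ 0.57143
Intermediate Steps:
b = ⅐ (b = (⅐)*1 = ⅐ ≈ 0.14286)
(6 - 4)²*b = (6 - 4)²*(⅐) = 2²*(⅐) = 4*(⅐) = 4/7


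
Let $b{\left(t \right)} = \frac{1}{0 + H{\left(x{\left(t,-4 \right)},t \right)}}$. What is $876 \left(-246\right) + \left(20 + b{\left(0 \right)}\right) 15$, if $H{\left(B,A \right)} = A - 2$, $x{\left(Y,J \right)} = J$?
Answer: $- \frac{430407}{2} \approx -2.152 \cdot 10^{5}$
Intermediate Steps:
$H{\left(B,A \right)} = -2 + A$
$b{\left(t \right)} = \frac{1}{-2 + t}$ ($b{\left(t \right)} = \frac{1}{0 + \left(-2 + t\right)} = \frac{1}{-2 + t}$)
$876 \left(-246\right) + \left(20 + b{\left(0 \right)}\right) 15 = 876 \left(-246\right) + \left(20 + \frac{1}{-2 + 0}\right) 15 = -215496 + \left(20 + \frac{1}{-2}\right) 15 = -215496 + \left(20 - \frac{1}{2}\right) 15 = -215496 + \frac{39}{2} \cdot 15 = -215496 + \frac{585}{2} = - \frac{430407}{2}$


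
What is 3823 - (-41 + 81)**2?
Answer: 2223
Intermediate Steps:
3823 - (-41 + 81)**2 = 3823 - 1*40**2 = 3823 - 1*1600 = 3823 - 1600 = 2223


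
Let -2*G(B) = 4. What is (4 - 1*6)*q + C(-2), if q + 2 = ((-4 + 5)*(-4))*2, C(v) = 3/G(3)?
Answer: 37/2 ≈ 18.500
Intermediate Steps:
G(B) = -2 (G(B) = -½*4 = -2)
C(v) = -3/2 (C(v) = 3/(-2) = 3*(-½) = -3/2)
q = -10 (q = -2 + ((-4 + 5)*(-4))*2 = -2 + (1*(-4))*2 = -2 - 4*2 = -2 - 8 = -10)
(4 - 1*6)*q + C(-2) = (4 - 1*6)*(-10) - 3/2 = (4 - 6)*(-10) - 3/2 = -2*(-10) - 3/2 = 20 - 3/2 = 37/2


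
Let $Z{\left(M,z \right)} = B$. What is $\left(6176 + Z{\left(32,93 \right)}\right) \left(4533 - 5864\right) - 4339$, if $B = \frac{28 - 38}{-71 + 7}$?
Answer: $- \frac{263193695}{32} \approx -8.2248 \cdot 10^{6}$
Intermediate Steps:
$B = \frac{5}{32}$ ($B = - \frac{10}{-64} = \left(-10\right) \left(- \frac{1}{64}\right) = \frac{5}{32} \approx 0.15625$)
$Z{\left(M,z \right)} = \frac{5}{32}$
$\left(6176 + Z{\left(32,93 \right)}\right) \left(4533 - 5864\right) - 4339 = \left(6176 + \frac{5}{32}\right) \left(4533 - 5864\right) - 4339 = \frac{197637}{32} \left(-1331\right) + \left(-9435 + 5096\right) = - \frac{263054847}{32} - 4339 = - \frac{263193695}{32}$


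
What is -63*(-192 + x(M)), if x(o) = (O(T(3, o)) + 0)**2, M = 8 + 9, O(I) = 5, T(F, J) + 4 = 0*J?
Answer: 10521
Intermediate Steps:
T(F, J) = -4 (T(F, J) = -4 + 0*J = -4 + 0 = -4)
M = 17
x(o) = 25 (x(o) = (5 + 0)**2 = 5**2 = 25)
-63*(-192 + x(M)) = -63*(-192 + 25) = -63*(-167) = 10521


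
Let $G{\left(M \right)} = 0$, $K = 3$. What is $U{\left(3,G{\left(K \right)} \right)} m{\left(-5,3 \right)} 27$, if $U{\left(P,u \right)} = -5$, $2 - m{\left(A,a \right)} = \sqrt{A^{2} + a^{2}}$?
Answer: $-270 + 135 \sqrt{34} \approx 517.18$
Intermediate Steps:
$m{\left(A,a \right)} = 2 - \sqrt{A^{2} + a^{2}}$
$U{\left(3,G{\left(K \right)} \right)} m{\left(-5,3 \right)} 27 = - 5 \left(2 - \sqrt{\left(-5\right)^{2} + 3^{2}}\right) 27 = - 5 \left(2 - \sqrt{25 + 9}\right) 27 = - 5 \left(2 - \sqrt{34}\right) 27 = \left(-10 + 5 \sqrt{34}\right) 27 = -270 + 135 \sqrt{34}$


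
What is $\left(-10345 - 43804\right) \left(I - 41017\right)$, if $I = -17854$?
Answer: $3187805779$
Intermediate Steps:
$\left(-10345 - 43804\right) \left(I - 41017\right) = \left(-10345 - 43804\right) \left(-17854 - 41017\right) = \left(-54149\right) \left(-58871\right) = 3187805779$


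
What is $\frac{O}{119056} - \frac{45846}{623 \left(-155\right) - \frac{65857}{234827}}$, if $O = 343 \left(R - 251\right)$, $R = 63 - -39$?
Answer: $\frac{81238895789}{1785535675856} \approx 0.045498$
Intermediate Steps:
$R = 102$ ($R = 63 + 39 = 102$)
$O = -51107$ ($O = 343 \left(102 - 251\right) = 343 \left(-149\right) = -51107$)
$\frac{O}{119056} - \frac{45846}{623 \left(-155\right) - \frac{65857}{234827}} = - \frac{51107}{119056} - \frac{45846}{623 \left(-155\right) - \frac{65857}{234827}} = \left(-51107\right) \frac{1}{119056} - \frac{45846}{-96565 - \frac{65857}{234827}} = - \frac{7301}{17008} - \frac{45846}{-96565 - \frac{65857}{234827}} = - \frac{7301}{17008} - \frac{45846}{- \frac{22676135112}{234827}} = - \frac{7301}{17008} - - \frac{199368123}{419928428} = - \frac{7301}{17008} + \frac{199368123}{419928428} = \frac{81238895789}{1785535675856}$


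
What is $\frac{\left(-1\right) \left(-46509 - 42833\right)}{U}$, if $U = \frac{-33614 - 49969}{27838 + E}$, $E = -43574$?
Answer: $\frac{1405885712}{83583} \approx 16820.0$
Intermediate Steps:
$U = \frac{83583}{15736}$ ($U = \frac{-33614 - 49969}{27838 - 43574} = - \frac{83583}{-15736} = \left(-83583\right) \left(- \frac{1}{15736}\right) = \frac{83583}{15736} \approx 5.3116$)
$\frac{\left(-1\right) \left(-46509 - 42833\right)}{U} = \frac{\left(-1\right) \left(-46509 - 42833\right)}{\frac{83583}{15736}} = - (-46509 - 42833) \frac{15736}{83583} = \left(-1\right) \left(-89342\right) \frac{15736}{83583} = 89342 \cdot \frac{15736}{83583} = \frac{1405885712}{83583}$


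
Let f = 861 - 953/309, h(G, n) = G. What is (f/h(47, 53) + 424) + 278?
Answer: 10460242/14523 ≈ 720.25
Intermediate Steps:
f = 265096/309 (f = 861 - 953*1/309 = 861 - 953/309 = 265096/309 ≈ 857.92)
(f/h(47, 53) + 424) + 278 = ((265096/309)/47 + 424) + 278 = ((265096/309)*(1/47) + 424) + 278 = (265096/14523 + 424) + 278 = 6422848/14523 + 278 = 10460242/14523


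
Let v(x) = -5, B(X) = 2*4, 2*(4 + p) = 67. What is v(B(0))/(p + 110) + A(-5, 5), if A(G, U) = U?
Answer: 1385/279 ≈ 4.9642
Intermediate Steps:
p = 59/2 (p = -4 + (½)*67 = -4 + 67/2 = 59/2 ≈ 29.500)
B(X) = 8
v(B(0))/(p + 110) + A(-5, 5) = -5/(59/2 + 110) + 5 = -5/(279/2) + 5 = (2/279)*(-5) + 5 = -10/279 + 5 = 1385/279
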